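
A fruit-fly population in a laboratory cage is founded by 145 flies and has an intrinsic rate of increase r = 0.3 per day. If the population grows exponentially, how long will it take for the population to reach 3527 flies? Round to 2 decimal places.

Set N₀·e^(rt) = 3527: e^(0.3·t) = 3527/145 = 24.324.
0.3·t = ln(24.324) = 3.1915, so t = 3.1915/0.3 = 10.638.

10.64 days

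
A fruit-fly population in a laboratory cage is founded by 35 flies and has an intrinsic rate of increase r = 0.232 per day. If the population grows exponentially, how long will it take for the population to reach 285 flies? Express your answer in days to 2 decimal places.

Set N₀·e^(rt) = 285: e^(0.232·t) = 285/35 = 8.1429.
0.232·t = ln(8.1429) = 2.0971, so t = 2.0971/0.232 = 9.0394.

9.04 days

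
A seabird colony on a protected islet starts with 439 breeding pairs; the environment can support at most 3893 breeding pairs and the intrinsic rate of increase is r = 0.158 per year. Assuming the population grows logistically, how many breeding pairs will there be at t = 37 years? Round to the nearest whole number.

3806 breeding pairs

A = (K − N₀)/N₀ = (3893 − 439)/439 = 7.8679.
N(t) = K/(1 + A·e^(−rt)) = 3893/(1 + 7.8679×e^(−0.158×37)).
e^(−5.846) = 0.0028914; denominator = 1 + 7.8679×0.0028914 = 1.0227.
N = 3893/1.0227 = 3806.41.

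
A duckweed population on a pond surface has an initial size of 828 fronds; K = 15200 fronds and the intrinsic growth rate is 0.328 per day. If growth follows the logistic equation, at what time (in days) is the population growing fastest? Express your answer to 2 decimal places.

8.70 days

Logistic growth is fastest at N = K/2 = 7600.
A = (K − N₀)/N₀ = 17.357. Set K/(1 + A·e^(−rt)) = K/2 → A·e^(−rt) = 1.
e^(−0.328t) = 1/17.357 = 0.057612, so t = ln(17.357)/0.328 = 2.854/0.328 = 8.7013.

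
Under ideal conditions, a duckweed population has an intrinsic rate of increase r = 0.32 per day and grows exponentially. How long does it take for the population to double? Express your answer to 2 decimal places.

Doubling time t_d = ln(2)/r = 0.6931/0.32 = 2.1661.

2.17 days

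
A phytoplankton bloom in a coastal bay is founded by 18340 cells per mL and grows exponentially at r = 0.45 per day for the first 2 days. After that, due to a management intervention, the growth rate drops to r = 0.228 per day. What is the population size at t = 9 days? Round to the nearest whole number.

222535 cells per mL

Phase 1: N(2) = 18340·e^(0.45×2) = 18340·e^0.9 = 45109.1.
Phase 2 runs for 9 − 2 = 7 days at r = 0.228.
N(9) = 45109.1·e^(0.228×7) = 45109.1·e^1.596 = 222535.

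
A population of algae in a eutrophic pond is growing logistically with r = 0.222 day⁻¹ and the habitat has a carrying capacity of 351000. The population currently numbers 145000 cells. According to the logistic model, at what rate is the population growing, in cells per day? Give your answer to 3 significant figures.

18900 cells per day

dN/dt = rN(1 − N/K) = 0.222 × 145000 × (1 − 145000/351000).
1 − 145000/351000 = 0.58689; dN/dt = 0.222 × 145000 × 0.58689 = 18892.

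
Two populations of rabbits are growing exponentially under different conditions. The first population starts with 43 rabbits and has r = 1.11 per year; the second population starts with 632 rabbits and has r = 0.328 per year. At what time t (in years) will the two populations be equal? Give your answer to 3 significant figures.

Set 43·e^(1.11t) = 632·e^(0.328t).
e^((1.11 − 0.328)t) = 632/43 → e^(0.782·t) = 14.698.
0.782·t = ln(14.698) = 2.6877, so t = 2.6877/0.782 = 3.4369.

3.44 years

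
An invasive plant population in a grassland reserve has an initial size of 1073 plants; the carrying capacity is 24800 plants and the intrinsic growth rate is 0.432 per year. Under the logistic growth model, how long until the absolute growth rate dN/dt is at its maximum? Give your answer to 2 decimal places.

Logistic growth is fastest at N = K/2 = 12400.
A = (K − N₀)/N₀ = 22.113. Set K/(1 + A·e^(−rt)) = K/2 → A·e^(−rt) = 1.
e^(−0.432t) = 1/22.113 = 0.0452227, so t = ln(22.113)/0.432 = 3.0962/0.432 = 7.167.

7.17 years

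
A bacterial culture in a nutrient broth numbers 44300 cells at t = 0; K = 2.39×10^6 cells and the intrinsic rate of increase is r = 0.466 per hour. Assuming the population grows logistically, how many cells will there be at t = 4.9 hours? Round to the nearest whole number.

373578 cells

A = (K − N₀)/N₀ = (2.39×10^6 − 44300)/44300 = 52.95.
N(t) = K/(1 + A·e^(−rt)) = 2.39×10^6/(1 + 52.95×e^(−0.466×4.9)).
e^(−2.283) = 0.10194; denominator = 1 + 52.95×0.10194 = 6.3976.
N = 2.39×10^6/6.3976 = 373578.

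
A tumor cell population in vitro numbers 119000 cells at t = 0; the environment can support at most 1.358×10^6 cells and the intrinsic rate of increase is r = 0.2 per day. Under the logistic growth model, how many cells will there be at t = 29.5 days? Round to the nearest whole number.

1320341 cells

A = (K − N₀)/N₀ = (1.358×10^6 − 119000)/119000 = 10.412.
N(t) = K/(1 + A·e^(−rt)) = 1.358×10^6/(1 + 10.412×e^(−0.2×29.5)).
e^(−5.9) = 0.0027394; denominator = 1 + 10.412×0.0027394 = 1.0285.
N = 1.358×10^6/1.0285 = 1.320341×10^6.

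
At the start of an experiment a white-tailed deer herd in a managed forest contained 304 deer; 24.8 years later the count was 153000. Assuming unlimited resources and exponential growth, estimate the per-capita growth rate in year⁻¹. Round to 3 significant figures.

From N(t) = N₀·e^(rt): e^(r·24.8) = 153000/304 = 503.29.
r·24.8 = ln(503.29) = 6.2212, so r = 6.2212/24.8 = 0.25085.

0.251 per year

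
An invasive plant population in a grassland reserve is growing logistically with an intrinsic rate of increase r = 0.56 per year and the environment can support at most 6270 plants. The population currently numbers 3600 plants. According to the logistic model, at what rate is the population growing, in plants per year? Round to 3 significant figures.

dN/dt = rN(1 − N/K) = 0.56 × 3600 × (1 − 3600/6270).
1 − 3600/6270 = 0.42584; dN/dt = 0.56 × 3600 × 0.42584 = 858.49.

858 plants per year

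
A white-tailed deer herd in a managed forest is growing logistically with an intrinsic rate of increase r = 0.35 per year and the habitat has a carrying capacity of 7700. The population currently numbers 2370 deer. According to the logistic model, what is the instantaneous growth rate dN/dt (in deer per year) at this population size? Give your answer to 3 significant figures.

dN/dt = rN(1 − N/K) = 0.35 × 2370 × (1 − 2370/7700).
1 − 2370/7700 = 0.69221; dN/dt = 0.35 × 2370 × 0.69221 = 574.19.

574 deer per year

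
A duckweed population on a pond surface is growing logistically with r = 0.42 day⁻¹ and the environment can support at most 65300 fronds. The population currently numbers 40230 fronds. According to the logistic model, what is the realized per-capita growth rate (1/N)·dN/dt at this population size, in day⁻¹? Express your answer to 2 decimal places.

0.16 per day

(1/N)·dN/dt = r(1 − N/K) = 0.42 × (1 − 40230/65300).
= 0.42 × 0.38392 = 0.16125.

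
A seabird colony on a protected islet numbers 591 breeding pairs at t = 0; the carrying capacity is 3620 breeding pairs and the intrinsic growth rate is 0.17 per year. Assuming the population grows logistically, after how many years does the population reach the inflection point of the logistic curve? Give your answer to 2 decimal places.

Logistic growth is fastest at N = K/2 = 1810.
A = (K − N₀)/N₀ = 5.1252. Set K/(1 + A·e^(−rt)) = K/2 → A·e^(−rt) = 1.
e^(−0.17t) = 1/5.1252 = 0.195114, so t = ln(5.1252)/0.17 = 1.6342/0.17 = 9.6128.

9.61 years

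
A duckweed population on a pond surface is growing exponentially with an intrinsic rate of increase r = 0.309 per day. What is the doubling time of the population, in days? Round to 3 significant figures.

Doubling time t_d = ln(2)/r = 0.6931/0.309 = 2.2432.

2.24 days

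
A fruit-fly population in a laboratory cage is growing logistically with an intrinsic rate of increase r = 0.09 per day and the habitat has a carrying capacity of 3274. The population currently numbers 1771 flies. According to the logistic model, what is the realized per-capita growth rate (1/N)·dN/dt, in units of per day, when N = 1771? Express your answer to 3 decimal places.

(1/N)·dN/dt = r(1 − N/K) = 0.09 × (1 − 1771/3274).
= 0.09 × 0.45907 = 0.041316.

0.041 per day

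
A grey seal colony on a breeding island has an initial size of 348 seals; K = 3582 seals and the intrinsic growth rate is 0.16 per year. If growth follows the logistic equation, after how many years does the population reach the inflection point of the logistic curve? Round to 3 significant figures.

13.9 years

Logistic growth is fastest at N = K/2 = 1791.
A = (K − N₀)/N₀ = 9.2931. Set K/(1 + A·e^(−rt)) = K/2 → A·e^(−rt) = 1.
e^(−0.16t) = 1/9.2931 = 0.107607, so t = ln(9.2931)/0.16 = 2.2293/0.16 = 13.933.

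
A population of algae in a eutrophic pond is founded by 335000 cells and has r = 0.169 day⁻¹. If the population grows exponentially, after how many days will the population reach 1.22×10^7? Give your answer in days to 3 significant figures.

21.3 days

Set N₀·e^(rt) = 1.22×10^7: e^(0.169·t) = 1.22×10^7/335000 = 36.418.
0.169·t = ln(36.418) = 3.5951, so t = 3.5951/0.169 = 21.273.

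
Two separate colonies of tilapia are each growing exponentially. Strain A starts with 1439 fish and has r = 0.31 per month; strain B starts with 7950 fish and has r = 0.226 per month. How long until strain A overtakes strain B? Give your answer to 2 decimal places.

20.35 months

Set 1439·e^(0.31t) = 7950·e^(0.226t).
e^((0.31 − 0.226)t) = 7950/1439 → e^(0.084·t) = 5.5247.
0.084·t = ln(5.5247) = 1.7092, so t = 1.7092/0.084 = 20.348.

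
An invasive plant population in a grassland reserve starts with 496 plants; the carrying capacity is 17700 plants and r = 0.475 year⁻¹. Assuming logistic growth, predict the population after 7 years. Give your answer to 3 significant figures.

A = (K − N₀)/N₀ = (17700 − 496)/496 = 34.685.
N(t) = K/(1 + A·e^(−rt)) = 17700/(1 + 34.685×e^(−0.475×7)).
e^(−3.325) = 0.035973; denominator = 1 + 34.685×0.035973 = 2.2477.
N = 17700/2.2477 = 7874.63.

7870 plants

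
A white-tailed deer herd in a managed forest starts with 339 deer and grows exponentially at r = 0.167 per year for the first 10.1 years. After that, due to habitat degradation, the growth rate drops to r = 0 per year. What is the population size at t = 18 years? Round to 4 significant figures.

1831 deer

Phase 1: N(10.1) = 339·e^(0.167×10.1) = 339·e^1.687 = 1831.15.
Phase 2 runs for 18 − 10.1 = 7.9 years at r = 0.
N(18) = 1831.15·e^(0×7.9) = 1831.15·e^-0 = 1831.15.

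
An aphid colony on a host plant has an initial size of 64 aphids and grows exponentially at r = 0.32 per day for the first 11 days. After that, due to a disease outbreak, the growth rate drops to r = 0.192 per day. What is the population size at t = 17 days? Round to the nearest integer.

6842 aphids

Phase 1: N(11) = 64·e^(0.32×11) = 64·e^3.52 = 2162.2.
Phase 2 runs for 17 − 11 = 6 days at r = 0.192.
N(17) = 2162.2·e^(0.192×6) = 2162.2·e^1.152 = 6842.33.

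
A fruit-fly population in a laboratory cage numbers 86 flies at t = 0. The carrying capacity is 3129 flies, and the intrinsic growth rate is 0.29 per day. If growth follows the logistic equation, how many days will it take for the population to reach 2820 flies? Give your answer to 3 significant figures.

19.9 days

A = (K − N₀)/N₀ = (3129 − 86)/86 = 35.384.
Solve 3129/(1 + 35.384·e^(−0.29t)) = 2820: 1 + 35.384·e^(−0.29t) = 1.1096, so e^(−0.29t) = 0.00309675.
−0.29·t = ln(0.00309675) = -5.7774, so t = 5.7774/0.29 = 19.922.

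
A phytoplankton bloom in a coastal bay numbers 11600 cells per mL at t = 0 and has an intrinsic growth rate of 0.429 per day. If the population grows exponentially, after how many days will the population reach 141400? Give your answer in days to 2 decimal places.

5.83 days

Set N₀·e^(rt) = 141400: e^(0.429·t) = 141400/11600 = 12.19.
0.429·t = ln(12.19) = 2.5006, so t = 2.5006/0.429 = 5.8289.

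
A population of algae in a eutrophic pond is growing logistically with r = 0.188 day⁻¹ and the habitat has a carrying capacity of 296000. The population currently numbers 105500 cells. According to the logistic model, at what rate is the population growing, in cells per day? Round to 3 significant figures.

dN/dt = rN(1 − N/K) = 0.188 × 105500 × (1 − 105500/296000).
1 − 105500/296000 = 0.64358; dN/dt = 0.188 × 105500 × 0.64358 = 12765.

12800 cells per day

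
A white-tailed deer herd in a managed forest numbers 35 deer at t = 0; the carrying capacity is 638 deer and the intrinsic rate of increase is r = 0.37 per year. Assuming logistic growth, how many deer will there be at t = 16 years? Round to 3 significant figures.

A = (K − N₀)/N₀ = (638 − 35)/35 = 17.229.
N(t) = K/(1 + A·e^(−rt)) = 638/(1 + 17.229×e^(−0.37×16)).
e^(−5.92) = 0.0026852; denominator = 1 + 17.229×0.0026852 = 1.0463.
N = 638/1.0463 = 609.79.

610 deer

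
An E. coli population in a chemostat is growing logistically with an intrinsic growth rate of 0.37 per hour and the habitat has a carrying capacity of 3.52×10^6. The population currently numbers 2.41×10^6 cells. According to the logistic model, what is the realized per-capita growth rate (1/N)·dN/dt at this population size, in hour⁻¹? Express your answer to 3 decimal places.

(1/N)·dN/dt = r(1 − N/K) = 0.37 × (1 − 2.41×10^6/3.52×10^6).
= 0.37 × 0.31534 = 0.11668.

0.117 per hour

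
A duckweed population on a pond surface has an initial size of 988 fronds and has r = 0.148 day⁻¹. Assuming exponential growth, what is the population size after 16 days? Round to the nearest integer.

10548 fronds

N(t) = N₀·e^(rt) = 988 × e^(0.148×16) = 988 × e^2.368.
e^2.368 ≈ 10.676, so N ≈ 988 × 10.676 = 10547.9.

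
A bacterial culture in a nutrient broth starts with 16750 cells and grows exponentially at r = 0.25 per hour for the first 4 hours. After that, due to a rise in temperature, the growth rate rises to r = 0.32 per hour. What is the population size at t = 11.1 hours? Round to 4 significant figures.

441600 cells

Phase 1: N(4) = 16750·e^(0.25×4) = 16750·e^1 = 45531.2.
Phase 2 runs for 11.1 − 4 = 7.1 hours at r = 0.32.
N(11.1) = 45531.2·e^(0.32×7.1) = 45531.2·e^2.272 = 441597.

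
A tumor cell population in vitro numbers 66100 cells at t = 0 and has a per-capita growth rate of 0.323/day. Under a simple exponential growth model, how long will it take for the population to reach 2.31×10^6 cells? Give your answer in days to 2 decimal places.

11.00 days

Set N₀·e^(rt) = 2.31×10^6: e^(0.323·t) = 2.31×10^6/66100 = 34.947.
0.323·t = ln(34.947) = 3.5538, so t = 3.5538/0.323 = 11.003.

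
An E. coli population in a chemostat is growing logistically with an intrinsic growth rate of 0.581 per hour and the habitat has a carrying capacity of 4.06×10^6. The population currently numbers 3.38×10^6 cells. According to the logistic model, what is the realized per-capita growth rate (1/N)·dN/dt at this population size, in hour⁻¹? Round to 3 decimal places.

0.097 per hour

(1/N)·dN/dt = r(1 − N/K) = 0.581 × (1 − 3.38×10^6/4.06×10^6).
= 0.581 × 0.16749 = 0.09731.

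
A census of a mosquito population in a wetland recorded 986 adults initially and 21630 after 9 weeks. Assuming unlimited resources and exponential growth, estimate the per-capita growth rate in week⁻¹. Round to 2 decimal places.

From N(t) = N₀·e^(rt): e^(r·9) = 21630/986 = 21.937.
r·9 = ln(21.937) = 3.0882, so r = 3.0882/9 = 0.34313.

0.34 per week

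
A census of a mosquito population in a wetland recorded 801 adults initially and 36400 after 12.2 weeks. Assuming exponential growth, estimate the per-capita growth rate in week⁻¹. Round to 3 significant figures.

From N(t) = N₀·e^(rt): e^(r·12.2) = 36400/801 = 45.443.
r·12.2 = ln(45.443) = 3.8165, so r = 3.8165/12.2 = 0.31282.

0.313 per week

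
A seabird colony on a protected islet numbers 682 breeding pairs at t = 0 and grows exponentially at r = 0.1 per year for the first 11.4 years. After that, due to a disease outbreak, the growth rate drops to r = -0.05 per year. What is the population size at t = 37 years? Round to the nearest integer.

593 breeding pairs

Phase 1: N(11.4) = 682·e^(0.1×11.4) = 682·e^1.14 = 2132.46.
Phase 2 runs for 37 − 11.4 = 25.6 years at r = -0.05.
N(37) = 2132.46·e^(-0.05×25.6) = 2132.46·e^-1.28 = 592.902.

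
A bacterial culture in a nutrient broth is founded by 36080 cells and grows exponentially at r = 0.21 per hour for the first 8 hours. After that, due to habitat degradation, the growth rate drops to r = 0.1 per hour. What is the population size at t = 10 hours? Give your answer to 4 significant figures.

236500 cells

Phase 1: N(8) = 36080·e^(0.21×8) = 36080·e^1.68 = 193589.
Phase 2 runs for 10 − 8 = 2 hours at r = 0.1.
N(10) = 193589·e^(0.1×2) = 193589·e^0.2 = 236450.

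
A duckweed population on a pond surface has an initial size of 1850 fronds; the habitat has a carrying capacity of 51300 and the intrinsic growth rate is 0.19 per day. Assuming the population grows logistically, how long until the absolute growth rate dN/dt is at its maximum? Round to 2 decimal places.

17.29 days

Logistic growth is fastest at N = K/2 = 25650.
A = (K − N₀)/N₀ = 26.73. Set K/(1 + A·e^(−rt)) = K/2 → A·e^(−rt) = 1.
e^(−0.19t) = 1/26.73 = 0.0374115, so t = ln(26.73)/0.19 = 3.2858/0.19 = 17.294.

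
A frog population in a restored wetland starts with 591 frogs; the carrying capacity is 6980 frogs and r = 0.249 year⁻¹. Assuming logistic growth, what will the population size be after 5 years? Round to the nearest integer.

1697 frogs

A = (K − N₀)/N₀ = (6980 − 591)/591 = 10.81.
N(t) = K/(1 + A·e^(−rt)) = 6980/(1 + 10.81×e^(−0.249×5)).
e^(−1.245) = 0.28794; denominator = 1 + 10.81×0.28794 = 4.1128.
N = 6980/4.1128 = 1697.15.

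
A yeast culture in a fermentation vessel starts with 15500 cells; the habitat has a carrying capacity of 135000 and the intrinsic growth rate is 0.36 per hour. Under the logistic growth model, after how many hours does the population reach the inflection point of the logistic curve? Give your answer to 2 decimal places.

5.67 hours

Logistic growth is fastest at N = K/2 = 67500.
A = (K − N₀)/N₀ = 7.7097. Set K/(1 + A·e^(−rt)) = K/2 → A·e^(−rt) = 1.
e^(−0.36t) = 1/7.7097 = 0.129707, so t = ln(7.7097)/0.36 = 2.0425/0.36 = 5.6735.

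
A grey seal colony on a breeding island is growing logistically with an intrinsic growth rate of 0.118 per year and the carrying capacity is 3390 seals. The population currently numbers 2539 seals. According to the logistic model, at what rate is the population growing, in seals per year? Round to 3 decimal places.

dN/dt = rN(1 − N/K) = 0.118 × 2539 × (1 − 2539/3390).
1 − 2539/3390 = 0.25103; dN/dt = 0.118 × 2539 × 0.25103 = 75.21.

75.210 seals per year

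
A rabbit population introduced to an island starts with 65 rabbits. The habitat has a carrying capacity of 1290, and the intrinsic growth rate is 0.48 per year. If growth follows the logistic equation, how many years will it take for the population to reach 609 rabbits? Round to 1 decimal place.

A = (K − N₀)/N₀ = (1290 − 65)/65 = 18.846.
Solve 1290/(1 + 18.846·e^(−0.48t)) = 609: 1 + 18.846·e^(−0.48t) = 2.1182, so e^(−0.48t) = 0.0593345.
−0.48·t = ln(0.0593345) = -2.8246, so t = 2.8246/0.48 = 5.8845.

5.9 years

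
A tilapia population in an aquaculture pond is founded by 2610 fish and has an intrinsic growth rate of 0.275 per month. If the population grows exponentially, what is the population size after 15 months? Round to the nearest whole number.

161475 fish

N(t) = N₀·e^(rt) = 2610 × e^(0.275×15) = 2610 × e^4.125.
e^4.125 ≈ 61.868, so N ≈ 2610 × 61.868 = 161475.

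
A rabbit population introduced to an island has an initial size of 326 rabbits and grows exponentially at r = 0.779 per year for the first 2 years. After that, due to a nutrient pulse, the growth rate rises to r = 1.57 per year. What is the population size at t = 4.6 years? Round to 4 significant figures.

91760 rabbits

Phase 1: N(2) = 326·e^(0.779×2) = 326·e^1.558 = 1548.28.
Phase 2 runs for 4.6 − 2 = 2.6 years at r = 1.57.
N(4.6) = 1548.28·e^(1.57×2.6) = 1548.28·e^4.082 = 91756.8.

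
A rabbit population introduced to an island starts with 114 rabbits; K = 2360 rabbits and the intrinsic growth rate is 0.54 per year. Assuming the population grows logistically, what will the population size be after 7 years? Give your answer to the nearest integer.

A = (K − N₀)/N₀ = (2360 − 114)/114 = 19.702.
N(t) = K/(1 + A·e^(−rt)) = 2360/(1 + 19.702×e^(−0.54×7)).
e^(−3.78) = 0.022823; denominator = 1 + 19.702×0.022823 = 1.4496.
N = 2360/1.4496 = 1627.98.

1628 rabbits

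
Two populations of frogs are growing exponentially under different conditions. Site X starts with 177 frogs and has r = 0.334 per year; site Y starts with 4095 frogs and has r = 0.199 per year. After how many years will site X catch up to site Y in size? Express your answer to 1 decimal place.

23.3 years

Set 177·e^(0.334t) = 4095·e^(0.199t).
e^((0.334 − 0.199)t) = 4095/177 → e^(0.135·t) = 23.136.
0.135·t = ln(23.136) = 3.1414, so t = 3.1414/0.135 = 23.269.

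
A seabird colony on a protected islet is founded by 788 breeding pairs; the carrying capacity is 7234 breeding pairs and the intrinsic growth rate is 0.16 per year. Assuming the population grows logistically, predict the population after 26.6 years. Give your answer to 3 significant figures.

6480 breeding pairs

A = (K − N₀)/N₀ = (7234 − 788)/788 = 8.1802.
N(t) = K/(1 + A·e^(−rt)) = 7234/(1 + 8.1802×e^(−0.16×26.6)).
e^(−4.256) = 0.014179; denominator = 1 + 8.1802×0.014179 = 1.116.
N = 7234/1.116 = 6482.16.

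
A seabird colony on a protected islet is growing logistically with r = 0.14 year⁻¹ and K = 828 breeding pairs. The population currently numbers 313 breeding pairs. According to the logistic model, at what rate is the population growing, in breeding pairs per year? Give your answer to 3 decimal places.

27.255 breeding pairs per year

dN/dt = rN(1 − N/K) = 0.14 × 313 × (1 − 313/828).
1 − 313/828 = 0.62198; dN/dt = 0.14 × 313 × 0.62198 = 27.255.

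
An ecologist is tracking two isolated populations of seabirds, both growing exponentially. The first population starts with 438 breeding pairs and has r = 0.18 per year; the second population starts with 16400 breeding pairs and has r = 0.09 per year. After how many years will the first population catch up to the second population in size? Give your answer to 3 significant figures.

40.3 years

Set 438·e^(0.18t) = 16400·e^(0.09t).
e^((0.18 − 0.09)t) = 16400/438 → e^(0.09·t) = 37.443.
0.09·t = ln(37.443) = 3.6228, so t = 3.6228/0.09 = 40.254.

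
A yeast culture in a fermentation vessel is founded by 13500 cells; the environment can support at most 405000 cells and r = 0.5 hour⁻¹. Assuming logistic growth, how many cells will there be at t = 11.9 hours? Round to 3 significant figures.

377000 cells

A = (K − N₀)/N₀ = (405000 − 13500)/13500 = 29.
N(t) = K/(1 + A·e^(−rt)) = 405000/(1 + 29×e^(−0.5×11.9)).
e^(−5.95) = 0.0026058; denominator = 1 + 29×0.0026058 = 1.0756.
N = 405000/1.0756 = 376545.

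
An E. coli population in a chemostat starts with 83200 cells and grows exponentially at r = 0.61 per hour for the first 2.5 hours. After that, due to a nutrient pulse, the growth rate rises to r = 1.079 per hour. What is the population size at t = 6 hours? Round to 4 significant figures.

Phase 1: N(2.5) = 83200·e^(0.61×2.5) = 83200·e^1.525 = 382316.
Phase 2 runs for 6 − 2.5 = 3.5 hours at r = 1.079.
N(6) = 382316·e^(1.079×3.5) = 382316·e^3.776 = 1.669304×10^7.

16690000 cells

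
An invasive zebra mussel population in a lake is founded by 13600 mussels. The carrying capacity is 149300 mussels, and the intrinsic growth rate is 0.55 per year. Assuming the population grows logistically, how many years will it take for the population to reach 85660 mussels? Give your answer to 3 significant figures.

A = (K − N₀)/N₀ = (149300 − 13600)/13600 = 9.9779.
Solve 149300/(1 + 9.9779·e^(−0.55t)) = 85660: 1 + 9.9779·e^(−0.55t) = 1.7429, so e^(−0.55t) = 0.074458.
−0.55·t = ln(0.074458) = -2.5975, so t = 2.5975/0.55 = 4.7228.

4.72 years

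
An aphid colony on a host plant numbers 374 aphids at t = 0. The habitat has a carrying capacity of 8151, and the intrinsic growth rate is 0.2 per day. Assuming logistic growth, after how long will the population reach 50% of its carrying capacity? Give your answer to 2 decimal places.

15.17 days

A = (K − N₀)/N₀ = (8151 − 374)/374 = 20.794.
Solve 8151/(1 + 20.794·e^(−0.2t)) = 4075.5: 1 + 20.794·e^(−0.2t) = 2, so e^(−0.2t) = 0.0480905.
−0.2·t = ln(0.0480905) = -3.0347, so t = 3.0347/0.2 = 15.173.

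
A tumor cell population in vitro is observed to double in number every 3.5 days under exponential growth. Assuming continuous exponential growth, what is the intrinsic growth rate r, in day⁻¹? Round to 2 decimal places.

r = ln(2)/t_d = 0.6931/3.5 = 0.19804.

0.20 per day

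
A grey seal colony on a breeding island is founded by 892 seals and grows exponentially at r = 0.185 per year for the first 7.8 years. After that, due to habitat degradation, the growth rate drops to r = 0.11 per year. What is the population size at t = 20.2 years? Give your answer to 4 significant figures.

Phase 1: N(7.8) = 892·e^(0.185×7.8) = 892·e^1.443 = 3776.17.
Phase 2 runs for 20.2 − 7.8 = 12.4 years at r = 0.11.
N(20.2) = 3776.17·e^(0.11×12.4) = 3776.17·e^1.364 = 14771.7.

14770 seals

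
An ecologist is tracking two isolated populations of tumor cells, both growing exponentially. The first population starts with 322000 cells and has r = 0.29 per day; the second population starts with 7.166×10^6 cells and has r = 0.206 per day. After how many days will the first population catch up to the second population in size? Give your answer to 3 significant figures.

Set 322000·e^(0.29t) = 7.166×10^6·e^(0.206t).
e^((0.29 − 0.206)t) = 7.166×10^6/322000 → e^(0.084·t) = 22.255.
0.084·t = ln(22.255) = 3.1026, so t = 3.1026/0.084 = 36.935.

36.9 days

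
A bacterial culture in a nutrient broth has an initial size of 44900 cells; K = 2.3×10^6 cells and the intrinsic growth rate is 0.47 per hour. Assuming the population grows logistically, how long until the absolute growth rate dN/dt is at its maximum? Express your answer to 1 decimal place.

Logistic growth is fastest at N = K/2 = 1.15×10^6.
A = (K − N₀)/N₀ = 50.225. Set K/(1 + A·e^(−rt)) = K/2 → A·e^(−rt) = 1.
e^(−0.47t) = 1/50.225 = 0.0199104, so t = ln(50.225)/0.47 = 3.9165/0.47 = 8.333.

8.3 hours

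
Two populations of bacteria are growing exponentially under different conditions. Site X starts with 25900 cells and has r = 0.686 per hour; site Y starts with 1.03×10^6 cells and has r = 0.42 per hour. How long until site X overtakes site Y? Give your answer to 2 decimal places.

13.85 hours

Set 25900·e^(0.686t) = 1.03×10^6·e^(0.42t).
e^((0.686 − 0.42)t) = 1.03×10^6/25900 → e^(0.266·t) = 39.768.
0.266·t = ln(39.768) = 3.6831, so t = 3.6831/0.266 = 13.846.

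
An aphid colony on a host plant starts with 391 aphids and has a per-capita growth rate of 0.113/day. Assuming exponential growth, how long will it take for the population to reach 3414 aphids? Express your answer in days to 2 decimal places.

19.18 days

Set N₀·e^(rt) = 3414: e^(0.113·t) = 3414/391 = 8.7315.
0.113·t = ln(8.7315) = 2.1669, so t = 2.1669/0.113 = 19.176.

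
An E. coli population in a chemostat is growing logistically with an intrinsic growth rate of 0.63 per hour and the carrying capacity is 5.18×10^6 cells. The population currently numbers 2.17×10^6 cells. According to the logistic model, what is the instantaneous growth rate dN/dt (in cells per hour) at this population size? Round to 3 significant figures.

794000 cells per hour

dN/dt = rN(1 − N/K) = 0.63 × 2.17×10^6 × (1 − 2.17×10^6/5.18×10^6).
1 − 2.17×10^6/5.18×10^6 = 0.58108; dN/dt = 0.63 × 2.17×10^6 × 0.58108 = 7.94396×10^5.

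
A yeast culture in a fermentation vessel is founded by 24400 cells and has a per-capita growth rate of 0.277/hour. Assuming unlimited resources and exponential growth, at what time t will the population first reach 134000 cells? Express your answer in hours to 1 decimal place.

6.1 hours

Set N₀·e^(rt) = 134000: e^(0.277·t) = 134000/24400 = 5.4918.
0.277·t = ln(5.4918) = 1.7033, so t = 1.7033/0.277 = 6.1489.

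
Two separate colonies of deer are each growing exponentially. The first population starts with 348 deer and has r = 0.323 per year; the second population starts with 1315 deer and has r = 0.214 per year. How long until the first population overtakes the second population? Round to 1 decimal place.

12.2 years

Set 348·e^(0.323t) = 1315·e^(0.214t).
e^((0.323 − 0.214)t) = 1315/348 → e^(0.109·t) = 3.7787.
0.109·t = ln(3.7787) = 1.3294, so t = 1.3294/0.109 = 12.196.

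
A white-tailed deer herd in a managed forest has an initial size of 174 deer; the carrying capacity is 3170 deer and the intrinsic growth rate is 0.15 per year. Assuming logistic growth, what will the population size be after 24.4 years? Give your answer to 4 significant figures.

2197 deer

A = (K − N₀)/N₀ = (3170 − 174)/174 = 17.218.
N(t) = K/(1 + A·e^(−rt)) = 3170/(1 + 17.218×e^(−0.15×24.4)).
e^(−3.66) = 0.025733; denominator = 1 + 17.218×0.025733 = 1.4431.
N = 3170/1.4431 = 2196.7.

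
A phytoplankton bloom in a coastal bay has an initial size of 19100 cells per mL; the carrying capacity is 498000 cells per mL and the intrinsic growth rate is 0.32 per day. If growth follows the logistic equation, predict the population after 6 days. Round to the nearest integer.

A = (K − N₀)/N₀ = (498000 − 19100)/19100 = 25.073.
N(t) = K/(1 + A·e^(−rt)) = 498000/(1 + 25.073×e^(−0.32×6)).
e^(−1.92) = 0.14661; denominator = 1 + 25.073×0.14661 = 4.6759.
N = 498000/4.6759 = 106503.

106503 cells per mL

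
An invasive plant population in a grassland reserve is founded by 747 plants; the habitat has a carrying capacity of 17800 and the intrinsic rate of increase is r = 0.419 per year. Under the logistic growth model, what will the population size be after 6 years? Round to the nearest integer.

A = (K − N₀)/N₀ = (17800 − 747)/747 = 22.829.
N(t) = K/(1 + A·e^(−rt)) = 17800/(1 + 22.829×e^(−0.419×6)).
e^(−2.514) = 0.080944; denominator = 1 + 22.829×0.080944 = 2.8478.
N = 17800/2.8478 = 6250.36.

6250 plants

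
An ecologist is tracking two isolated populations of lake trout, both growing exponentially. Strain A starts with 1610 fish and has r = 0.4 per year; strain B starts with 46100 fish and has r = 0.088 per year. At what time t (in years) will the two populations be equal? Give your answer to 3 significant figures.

10.8 years

Set 1610·e^(0.4t) = 46100·e^(0.088t).
e^((0.4 − 0.088)t) = 46100/1610 → e^(0.312·t) = 28.634.
0.312·t = ln(28.634) = 3.3546, so t = 3.3546/0.312 = 10.752.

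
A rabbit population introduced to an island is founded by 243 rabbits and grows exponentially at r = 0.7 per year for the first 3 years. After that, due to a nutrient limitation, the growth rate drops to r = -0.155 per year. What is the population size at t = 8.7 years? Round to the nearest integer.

820 rabbits

Phase 1: N(3) = 243·e^(0.7×3) = 243·e^2.1 = 1984.38.
Phase 2 runs for 8.7 − 3 = 5.7 years at r = -0.155.
N(8.7) = 1984.38·e^(-0.155×5.7) = 1984.38·e^-0.8835 = 820.211.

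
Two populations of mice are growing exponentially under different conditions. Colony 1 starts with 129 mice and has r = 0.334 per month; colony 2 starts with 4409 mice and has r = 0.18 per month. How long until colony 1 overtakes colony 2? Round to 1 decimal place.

Set 129·e^(0.334t) = 4409·e^(0.18t).
e^((0.334 − 0.18)t) = 4409/129 → e^(0.154·t) = 34.178.
0.154·t = ln(34.178) = 3.5316, so t = 3.5316/0.154 = 22.932.

22.9 months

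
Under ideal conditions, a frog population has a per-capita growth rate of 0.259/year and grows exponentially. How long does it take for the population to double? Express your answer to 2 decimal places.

Doubling time t_d = ln(2)/r = 0.6931/0.259 = 2.6762.

2.68 years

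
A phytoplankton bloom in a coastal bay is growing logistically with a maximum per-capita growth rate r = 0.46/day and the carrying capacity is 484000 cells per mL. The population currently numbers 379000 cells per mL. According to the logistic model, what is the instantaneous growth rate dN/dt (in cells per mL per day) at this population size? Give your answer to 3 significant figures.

37800 cells per mL per day

dN/dt = rN(1 − N/K) = 0.46 × 379000 × (1 − 379000/484000).
1 − 379000/484000 = 0.21694; dN/dt = 0.46 × 379000 × 0.21694 = 37822.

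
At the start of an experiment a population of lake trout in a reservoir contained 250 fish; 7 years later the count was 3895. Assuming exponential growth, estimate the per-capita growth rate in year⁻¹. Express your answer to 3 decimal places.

0.392 per year

From N(t) = N₀·e^(rt): e^(r·7) = 3895/250 = 15.58.
r·7 = ln(15.58) = 2.746, so r = 2.746/7 = 0.39228.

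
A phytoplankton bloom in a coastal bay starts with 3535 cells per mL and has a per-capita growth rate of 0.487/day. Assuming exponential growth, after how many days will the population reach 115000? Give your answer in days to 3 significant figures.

7.15 days

Set N₀·e^(rt) = 115000: e^(0.487·t) = 115000/3535 = 32.532.
0.487·t = ln(32.532) = 3.4822, so t = 3.4822/0.487 = 7.1503.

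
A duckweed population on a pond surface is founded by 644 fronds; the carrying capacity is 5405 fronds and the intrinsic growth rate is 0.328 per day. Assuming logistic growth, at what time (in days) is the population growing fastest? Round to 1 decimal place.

6.1 days

Logistic growth is fastest at N = K/2 = 2702.5.
A = (K − N₀)/N₀ = 7.3929. Set K/(1 + A·e^(−rt)) = K/2 → A·e^(−rt) = 1.
e^(−0.328t) = 1/7.3929 = 0.135266, so t = ln(7.3929)/0.328 = 2.0005/0.328 = 6.0991.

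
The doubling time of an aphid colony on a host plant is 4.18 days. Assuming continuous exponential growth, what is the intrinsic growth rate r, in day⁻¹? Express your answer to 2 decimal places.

r = ln(2)/t_d = 0.6931/4.18 = 0.16582.

0.17 per day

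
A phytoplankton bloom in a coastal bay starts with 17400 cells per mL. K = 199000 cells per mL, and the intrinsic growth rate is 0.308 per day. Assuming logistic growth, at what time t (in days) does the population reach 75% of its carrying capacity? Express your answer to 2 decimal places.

A = (K − N₀)/N₀ = (199000 − 17400)/17400 = 10.437.
Solve 199000/(1 + 10.437·e^(−0.308t)) = 149250: 1 + 10.437·e^(−0.308t) = 1.3333, so e^(−0.308t) = 0.0319383.
−0.308·t = ln(0.0319383) = -3.4439, so t = 3.4439/0.308 = 11.182.

11.18 days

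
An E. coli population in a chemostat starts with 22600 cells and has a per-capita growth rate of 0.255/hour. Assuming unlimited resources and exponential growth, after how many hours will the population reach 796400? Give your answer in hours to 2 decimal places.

13.97 hours

Set N₀·e^(rt) = 796400: e^(0.255·t) = 796400/22600 = 35.239.
0.255·t = ln(35.239) = 3.5622, so t = 3.5622/0.255 = 13.969.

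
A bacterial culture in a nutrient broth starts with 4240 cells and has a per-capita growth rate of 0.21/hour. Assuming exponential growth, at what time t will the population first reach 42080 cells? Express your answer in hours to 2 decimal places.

Set N₀·e^(rt) = 42080: e^(0.21·t) = 42080/4240 = 9.9245.
0.21·t = ln(9.9245) = 2.295, so t = 2.295/0.21 = 10.929.

10.93 hours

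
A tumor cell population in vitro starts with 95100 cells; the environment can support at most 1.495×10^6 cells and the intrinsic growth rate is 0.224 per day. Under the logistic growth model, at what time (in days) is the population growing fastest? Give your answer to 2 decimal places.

Logistic growth is fastest at N = K/2 = 747500.
A = (K − N₀)/N₀ = 14.72. Set K/(1 + A·e^(−rt)) = K/2 → A·e^(−rt) = 1.
e^(−0.224t) = 1/14.72 = 0.0679334, so t = ln(14.72)/0.224 = 2.6892/0.224 = 12.005.

12.01 days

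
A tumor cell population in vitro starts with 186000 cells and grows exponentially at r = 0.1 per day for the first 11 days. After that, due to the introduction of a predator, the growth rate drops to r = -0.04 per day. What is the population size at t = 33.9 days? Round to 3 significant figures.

Phase 1: N(11) = 186000·e^(0.1×11) = 186000·e^1.1 = 558775.
Phase 2 runs for 33.9 − 11 = 22.9 days at r = -0.04.
N(33.9) = 558775·e^(-0.04×22.9) = 558775·e^-0.916 = 223575.

224000 cells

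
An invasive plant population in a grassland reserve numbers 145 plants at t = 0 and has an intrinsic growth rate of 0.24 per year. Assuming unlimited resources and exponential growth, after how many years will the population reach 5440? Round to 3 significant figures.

15.1 years

Set N₀·e^(rt) = 5440: e^(0.24·t) = 5440/145 = 37.517.
0.24·t = ln(37.517) = 3.6248, so t = 3.6248/0.24 = 15.103.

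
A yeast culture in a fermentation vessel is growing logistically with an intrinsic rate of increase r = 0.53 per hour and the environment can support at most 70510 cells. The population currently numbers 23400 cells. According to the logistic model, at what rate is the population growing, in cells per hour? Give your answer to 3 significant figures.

8290 cells per hour

dN/dt = rN(1 − N/K) = 0.53 × 23400 × (1 − 23400/70510).
1 − 23400/70510 = 0.66813; dN/dt = 0.53 × 23400 × 0.66813 = 8286.2.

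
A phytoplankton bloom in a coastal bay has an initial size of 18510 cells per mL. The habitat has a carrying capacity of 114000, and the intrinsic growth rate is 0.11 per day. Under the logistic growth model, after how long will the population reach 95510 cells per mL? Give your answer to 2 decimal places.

A = (K − N₀)/N₀ = (114000 − 18510)/18510 = 5.1588.
Solve 114000/(1 + 5.1588·e^(−0.11t)) = 95510: 1 + 5.1588·e^(−0.11t) = 1.1936, so e^(−0.11t) = 0.0375264.
−0.11·t = ln(0.0375264) = -3.2827, so t = 3.2827/0.11 = 29.843.

29.84 days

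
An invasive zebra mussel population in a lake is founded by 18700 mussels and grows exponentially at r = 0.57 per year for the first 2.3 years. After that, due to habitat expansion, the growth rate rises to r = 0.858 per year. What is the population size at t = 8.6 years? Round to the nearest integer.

Phase 1: N(2.3) = 18700·e^(0.57×2.3) = 18700·e^1.311 = 69374.8.
Phase 2 runs for 8.6 − 2.3 = 6.3 years at r = 0.858.
N(8.6) = 69374.8·e^(0.858×6.3) = 69374.8·e^5.405 = 1.544319×10^7.

15443192 mussels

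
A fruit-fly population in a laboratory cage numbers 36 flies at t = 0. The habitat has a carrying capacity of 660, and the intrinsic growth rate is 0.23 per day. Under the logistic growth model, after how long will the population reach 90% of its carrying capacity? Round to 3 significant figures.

A = (K − N₀)/N₀ = (660 − 36)/36 = 17.333.
Solve 660/(1 + 17.333·e^(−0.23t)) = 594: 1 + 17.333·e^(−0.23t) = 1.1111, so e^(−0.23t) = 0.00641026.
−0.23·t = ln(0.00641026) = -5.0499, so t = 5.0499/0.23 = 21.956.

22.0 days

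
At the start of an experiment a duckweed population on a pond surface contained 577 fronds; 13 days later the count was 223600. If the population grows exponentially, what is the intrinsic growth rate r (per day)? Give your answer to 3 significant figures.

0.458 per day

From N(t) = N₀·e^(rt): e^(r·13) = 223600/577 = 387.52.
r·13 = ln(387.52) = 5.9598, so r = 5.9598/13 = 0.45844.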